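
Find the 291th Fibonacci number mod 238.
2

Matrix identity: Q^n = [[F_(n+1), F_n], [F_n, F_(n-1)]] with Q = [[1,1],[1,0]].
n = 291 = 100100011₂. Square-and-multiply, entries mod 238:
Q^1 = [[1,1],[1,0]]
Q^2 = (Q^1)² = [[2,1],[1,1]]
Q^4 = (Q^2)² = [[5,3],[3,2]]
Q^9 = (Q^4)²·Q = [[55,34],[34,21]]
Q^18 = (Q^9)² = [[135,204],[204,169]]
Q^36 = (Q^18)² = [[103,136],[136,205]]
Q^72 = (Q^36)² = [[69,0],[0,69]]
Q^145 = (Q^72)²·Q = [[1,1],[1,0]]
Q^291 = (Q^145)²·Q = [[3,2],[2,1]]
F_291 mod 238 = Q^291[0][1] = 2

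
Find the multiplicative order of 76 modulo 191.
190

191 is prime, so ord(76) divides φ(191) = 190.
Divisors of 190: 1, 2, 5, 10, 19, 38, 95, 190.
Repeated squaring: 76^1 ≡ 76, 76^2 ≡ 46, 76^4 ≡ 15, 76^8 ≡ 34, 76^16 ≡ 10, 76^32 ≡ 100, 76^64 ≡ 68, 76^128 ≡ 40 (mod 191).
Test 76^d mod 191 for each divisor d in increasing order:
76^1 ≡ 76
76^2 ≡ 46
76^5 = 76^4·76^1 ≡ 185
76^10 = 76^8·76^2 ≡ 36
76^19 = 76^16·76^2·76^1 ≡ 7
76^38 = 76^32·76^4·76^2 ≡ 49
76^95 = 76^64·76^16·76^8·76^4·76^2·76^1 ≡ 190
76^190 = 76^128·76^32·76^16·76^8·76^4·76^2 ≡ 1  ← first divisor giving 1
The order is 190.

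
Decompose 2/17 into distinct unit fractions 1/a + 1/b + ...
1/9 + 1/153

Greedy algorithm:
2/17: ceiling(17/2) = 9, use 1/9
1/153: ceiling(153/1) = 153, use 1/153
Result: 2/17 = 1/9 + 1/153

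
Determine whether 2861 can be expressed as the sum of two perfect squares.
19² + 50² (a=19, b=50)

Factorization: 2861 = 2861
By Fermat: n is sum of two squares iff every prime p ≡ 3 (mod 4) appears to even power.
All primes ≡ 3 (mod 4) appear to even power.
Search a = 0, 1, 2, … for 2861 - a² a perfect square: first hit at a = 19: 2861 - 361 = 2500 = 50².
2861 = 19² + 50² = 361 + 2500 ✓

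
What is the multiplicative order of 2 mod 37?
36

37 is prime, so ord(2) divides φ(37) = 36.
Divisors of 36: 1, 2, 3, 4, 6, 9, 12, 18, 36.
Repeated squaring: 2^1 ≡ 2, 2^2 ≡ 4, 2^4 ≡ 16, 2^8 ≡ 34, 2^16 ≡ 9, 2^32 ≡ 7 (mod 37).
Test 2^d mod 37 for each divisor d in increasing order:
2^1 ≡ 2
2^2 ≡ 4
2^3 = 2^2·2^1 ≡ 8
2^4 ≡ 16
2^6 = 2^4·2^2 ≡ 27
2^9 = 2^8·2^1 ≡ 31
2^12 = 2^8·2^4 ≡ 26
2^18 = 2^16·2^2 ≡ 36
2^36 = 2^32·2^4 ≡ 1  ← first divisor giving 1
The order is 36.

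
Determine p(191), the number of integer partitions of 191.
1820701100652

p(n) counts ways to write n as a sum of positive integers (order ignored).
Euler's pentagonal recurrence: p(k) = p(k-1) + p(k-2) - p(k-5) - p(k-7) + p(k-12) + p(k-15) - ... (offsets j(3j∓1)/2, signs ++--, p(0)=1, p(<0)=0).
DP table for k = 0..190: p(0)=1, p(1)=1, p(2)=2, p(3)=3, p(4)=5, p(5)=7, p(6)=11, p(7)=15, p(8)=22, p(9)=30, p(10)=42, p(11)=56, p(12)=77, p(13)=101, p(14)=135, p(15)=176, p(16)=231, p(17)=297, p(18)=385, p(19)=490, p(20)=627, p(21)=792, p(22)=1002, p(23)=1255, p(24)=1575, p(25)=1958, p(26)=2436, p(27)=3010, p(28)=3718, p(29)=4565, p(30)=5604, p(31)=6842, p(32)=8349, p(33)=10143, p(34)=12310, p(35)=14883, p(36)=17977, p(37)=21637, p(38)=26015, p(39)=31185, p(40)=37338, p(41)=44583, p(42)=53174, p(43)=63261, p(44)=75175, p(45)=89134, p(46)=105558, p(47)=124754, p(48)=147273, p(49)=173525, p(50)=204226, p(51)=239943, p(52)=281589, p(53)=329931, p(54)=386155, p(55)=451276, p(56)=526823, p(57)=614154, p(58)=715220, p(59)=831820, p(60)=966467, p(61)=1121505, p(62)=1300156, p(63)=1505499, p(64)=1741630, p(65)=2012558, p(66)=2323520, p(67)=2679689, p(68)=3087735, p(69)=3554345, p(70)=4087968, p(71)=4697205, p(72)=5392783, p(73)=6185689, p(74)=7089500, p(75)=8118264, p(76)=9289091, p(77)=10619863, p(78)=12132164, p(79)=13848650, p(80)=15796476, p(81)=18004327, p(82)=20506255, p(83)=23338469, p(84)=26543660, p(85)=30167357, p(86)=34262962, p(87)=38887673, p(88)=44108109, p(89)=49995925, p(90)=56634173, p(91)=64112359, p(92)=72533807, p(93)=82010177, p(94)=92669720, p(95)=104651419, p(96)=118114304, p(97)=133230930, p(98)=150198136, p(99)=169229875, p(100)=190569292, p(101)=214481126, p(102)=241265379, p(103)=271248950, p(104)=304801365, p(105)=342325709, p(106)=384276336, p(107)=431149389, p(108)=483502844, p(109)=541946240, p(110)=607163746, p(111)=679903203, p(112)=761002156, p(113)=851376628, p(114)=952050665, p(115)=1064144451, p(116)=1188908248, p(117)=1327710076, p(118)=1482074143, p(119)=1653668665, p(120)=1844349560, p(121)=2056148051, p(122)=2291320912, p(123)=2552338241, p(124)=2841940500, p(125)=3163127352, p(126)=3519222692, p(127)=3913864295, p(128)=4351078600, p(129)=4835271870, p(130)=5371315400, p(131)=5964539504, p(132)=6620830889, p(133)=7346629512, p(134)=8149040695, p(135)=9035836076, p(136)=10015581680, p(137)=11097645016, p(138)=12292341831, p(139)=13610949895, p(140)=15065878135, p(141)=16670689208, p(142)=18440293320, p(143)=20390982757, p(144)=22540654445, p(145)=24908858009, p(146)=27517052599, p(147)=30388671978, p(148)=33549419497, p(149)=37027355200, p(150)=40853235313, p(151)=45060624582, p(152)=49686288421, p(153)=54770336324, p(154)=60356673280, p(155)=66493182097, p(156)=73232243759, p(157)=80630964769, p(158)=88751778802, p(159)=97662728555, p(160)=107438159466, p(161)=118159068427, p(162)=129913904637, p(163)=142798995930, p(164)=156919475295, p(165)=172389800255, p(166)=189334822579, p(167)=207890420102, p(168)=228204732751, p(169)=250438925115, p(170)=274768617130, p(171)=301384802048, p(172)=330495499613, p(173)=362326859895, p(174)=397125074750, p(175)=435157697830, p(176)=476715857290, p(177)=522115831195, p(178)=571701605655, p(179)=625846753120, p(180)=684957390936, p(181)=749474411781, p(182)=819876908323, p(183)=896684817527, p(184)=980462880430, p(185)=1071823774337, p(186)=1171432692373, p(187)=1280011042268, p(188)=1398341745571, p(189)=1527273599625, p(190)=1667727404093.
Final step: p(191) = p(190) + p(189) - p(186) - p(184) + p(179) + p(176) - p(169) - p(165) + p(156) + p(151) - p(140) - p(134) + p(121) + p(114) - p(99) - p(91) + p(74) + p(65) - p(46) - p(36) + p(15) + p(4)
= 1667727404093 + 1527273599625 - 1171432692373 - 980462880430 + 625846753120 + 476715857290 - 250438925115 - 172389800255 + 73232243759 + 45060624582 - 15065878135 - 8149040695 + 2056148051 + 952050665 - 169229875 - 64112359 + 7089500 + 2012558 - 105558 - 17977 + 176 + 5
= 1820701100652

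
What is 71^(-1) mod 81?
8

gcd(71, 81) = 1, so the inverse exists.
Extended Euclidean algorithm on (81, 71):
81 = 1 × 71 + 10  ⟹  10 = (1)·81 + (-1)·71
71 = 7 × 10 + 1  ⟹  1 = (-7)·81 + (8)·71
So (8)·71 ≡ 1 (mod 81), i.e. 71^(-1) ≡ 8 (mod 81).
Check: 71 × 8 = 568 ≡ 1 (mod 81)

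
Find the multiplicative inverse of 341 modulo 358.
21

gcd(341, 358) = 1, so the inverse exists.
Extended Euclidean algorithm on (358, 341):
358 = 1 × 341 + 17  ⟹  17 = (1)·358 + (-1)·341
341 = 20 × 17 + 1  ⟹  1 = (-20)·358 + (21)·341
So (21)·341 ≡ 1 (mod 358), i.e. 341^(-1) ≡ 21 (mod 358).
Check: 341 × 21 = 7161 ≡ 1 (mod 358)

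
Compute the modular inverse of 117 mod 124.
53

gcd(117, 124) = 1, so the inverse exists.
Extended Euclidean algorithm on (124, 117):
124 = 1 × 117 + 7  ⟹  7 = (1)·124 + (-1)·117
117 = 16 × 7 + 5  ⟹  5 = (-16)·124 + (17)·117
7 = 1 × 5 + 2  ⟹  2 = (17)·124 + (-18)·117
5 = 2 × 2 + 1  ⟹  1 = (-50)·124 + (53)·117
So (53)·117 ≡ 1 (mod 124), i.e. 117^(-1) ≡ 53 (mod 124).
Check: 117 × 53 = 6201 ≡ 1 (mod 124)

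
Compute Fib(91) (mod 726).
551

Matrix identity: Q^n = [[F_(n+1), F_n], [F_n, F_(n-1)]] with Q = [[1,1],[1,0]].
n = 91 = 1011011₂. Square-and-multiply, entries mod 726:
Q^1 = [[1,1],[1,0]]
Q^2 = (Q^1)² = [[2,1],[1,1]]
Q^5 = (Q^2)²·Q = [[8,5],[5,3]]
Q^11 = (Q^5)²·Q = [[144,89],[89,55]]
Q^22 = (Q^11)² = [[343,287],[287,56]]
Q^45 = (Q^22)²·Q = [[173,368],[368,531]]
Q^91 = (Q^45)²·Q = [[441,551],[551,616]]
F_91 mod 726 = Q^91[0][1] = 551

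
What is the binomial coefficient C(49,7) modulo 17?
9

Using Lucas' theorem:
Write n=49 and k=7 in base 17:
n in base 17: [2, 15]
k in base 17: [0, 7]
C(49,7) mod 17 = ∏ C(n_i, k_i) mod 17
Digit binomials (mod 17): C(2,0) = 1; C(15,7) = 6435 ≡ 9
Product: 1 × 9 = 9 ≡ 9 (mod 17)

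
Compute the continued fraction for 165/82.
[2; 82]

Euclidean algorithm steps:
165 = 2 × 82 + 1
82 = 82 × 1 + 0
Continued fraction: [2; 82]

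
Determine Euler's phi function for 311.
310

311 = 311
φ(n) = n × ∏(1 - 1/p) for each prime p dividing n
φ(311) = 311 × (1 - 1/311) = 310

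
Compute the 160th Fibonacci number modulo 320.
315

Matrix identity: Q^n = [[F_(n+1), F_n], [F_n, F_(n-1)]] with Q = [[1,1],[1,0]].
n = 160 = 10100000₂. Square-and-multiply, entries mod 320:
Q^1 = [[1,1],[1,0]]
Q^2 = (Q^1)² = [[2,1],[1,1]]
Q^5 = (Q^2)²·Q = [[8,5],[5,3]]
Q^10 = (Q^5)² = [[89,55],[55,34]]
Q^20 = (Q^10)² = [[66,45],[45,21]]
Q^40 = (Q^20)² = [[301,75],[75,226]]
Q^80 = (Q^40)² = [[226,165],[165,61]]
Q^160 = (Q^80)² = [[221,315],[315,226]]
F_160 mod 320 = Q^160[0][1] = 315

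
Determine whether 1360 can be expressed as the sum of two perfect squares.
8² + 36² (a=8, b=36)

Factorization: 1360 = 2^4 × 5 × 17
By Fermat: n is sum of two squares iff every prime p ≡ 3 (mod 4) appears to even power.
All primes ≡ 3 (mod 4) appear to even power.
Search a = 0, 1, 2, … for 1360 - a² a perfect square: first hit at a = 8: 1360 - 64 = 1296 = 36².
1360 = 8² + 36² = 64 + 1296 ✓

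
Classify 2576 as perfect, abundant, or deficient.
abundant

Proper divisors of 2576: sum = 1 + 2 + 4 + 7 + 8 + 14 + 16 + 23 + ... + 322 + 368 + 644 + 1288 (19 divisors) = 3376
Since 3376 > 2576, 2576 is abundant.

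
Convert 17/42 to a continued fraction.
[0; 2, 2, 8]

Euclidean algorithm steps:
17 = 0 × 42 + 17
42 = 2 × 17 + 8
17 = 2 × 8 + 1
8 = 8 × 1 + 0
Continued fraction: [0; 2, 2, 8]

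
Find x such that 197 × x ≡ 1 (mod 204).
29

gcd(197, 204) = 1, so the inverse exists.
Extended Euclidean algorithm on (204, 197):
204 = 1 × 197 + 7  ⟹  7 = (1)·204 + (-1)·197
197 = 28 × 7 + 1  ⟹  1 = (-28)·204 + (29)·197
So (29)·197 ≡ 1 (mod 204), i.e. 197^(-1) ≡ 29 (mod 204).
Check: 197 × 29 = 5713 ≡ 1 (mod 204)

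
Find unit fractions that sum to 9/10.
1/2 + 1/3 + 1/15

Greedy algorithm:
9/10: ceiling(10/9) = 2, use 1/2
2/5: ceiling(5/2) = 3, use 1/3
1/15: ceiling(15/1) = 15, use 1/15
Result: 9/10 = 1/2 + 1/3 + 1/15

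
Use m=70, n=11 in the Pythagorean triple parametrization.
(4779, 1540, 5021)

Euclid's formula: a = m² - n², b = 2mn, c = m² + n²
m = 70, n = 11
a = 70² - 11² = 4900 - 121 = 4779
b = 2 × 70 × 11 = 1540
c = 70² + 11² = 4900 + 121 = 5021
Verification: 4779² + 1540² = 22838841 + 2371600 = 25210441 = 5021² ✓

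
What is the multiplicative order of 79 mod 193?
192

193 is prime, so ord(79) divides φ(193) = 192.
Divisors of 192: 1, 2, 3, 4, 6, 8, 12, 16, 24, 32, 48, 64, 96, 192.
Repeated squaring: 79^1 ≡ 79, 79^2 ≡ 65, 79^4 ≡ 172, 79^8 ≡ 55, 79^16 ≡ 130, 79^32 ≡ 109, 79^64 ≡ 108, 79^128 ≡ 84 (mod 193).
Test 79^d mod 193 for each divisor d in increasing order:
79^1 ≡ 79
79^2 ≡ 65
79^3 = 79^2·79^1 ≡ 117
79^4 ≡ 172
79^6 = 79^4·79^2 ≡ 179
79^8 ≡ 55
79^12 = 79^8·79^4 ≡ 3
79^16 ≡ 130
79^24 = 79^16·79^8 ≡ 9
79^32 ≡ 109
79^48 = 79^32·79^16 ≡ 81
79^64 ≡ 108
79^96 = 79^64·79^32 ≡ 192
79^192 = 79^128·79^64 ≡ 1  ← first divisor giving 1
The order is 192.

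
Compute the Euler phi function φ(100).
40

100 = 2^2 × 5^2
φ(n) = n × ∏(1 - 1/p) for each prime p dividing n
φ(100) = 100 × (1 - 1/2) × (1 - 1/5) = 40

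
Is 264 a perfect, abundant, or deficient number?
abundant

Proper divisors of 264: sum = 1 + 2 + 3 + 4 + 6 + 8 + 11 + 12 + 22 + 24 + 33 + 44 + 66 + 88 + 132 = 456
Since 456 > 264, 264 is abundant.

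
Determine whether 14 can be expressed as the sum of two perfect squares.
Not possible

Factorization: 14 = 2 × 7
By Fermat: n is sum of two squares iff every prime p ≡ 3 (mod 4) appears to even power.
Prime(s) ≡ 3 (mod 4) with odd exponent: [(7, 1)]
Therefore 14 cannot be expressed as a² + b².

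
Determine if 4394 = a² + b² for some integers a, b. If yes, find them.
13² + 65² (a=13, b=65)

Factorization: 4394 = 2 × 13^3
By Fermat: n is sum of two squares iff every prime p ≡ 3 (mod 4) appears to even power.
All primes ≡ 3 (mod 4) appear to even power.
Search a = 0, 1, 2, … for 4394 - a² a perfect square: first hit at a = 13: 4394 - 169 = 4225 = 65².
4394 = 13² + 65² = 169 + 4225 ✓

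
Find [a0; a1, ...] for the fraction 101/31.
[3; 3, 1, 7]

Euclidean algorithm steps:
101 = 3 × 31 + 8
31 = 3 × 8 + 7
8 = 1 × 7 + 1
7 = 7 × 1 + 0
Continued fraction: [3; 3, 1, 7]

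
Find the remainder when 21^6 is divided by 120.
81

Repeated squaring. Binary of 6 = 110.
21^1 ≡ 21 (mod 120); 21^2 ≡ 81 (mod 120); 21^4 ≡ 81 (mod 120)
21^6 = 21^2 × 21^4 ≡ 81 (mod 120)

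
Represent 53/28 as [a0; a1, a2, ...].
[1; 1, 8, 3]

Euclidean algorithm steps:
53 = 1 × 28 + 25
28 = 1 × 25 + 3
25 = 8 × 3 + 1
3 = 3 × 1 + 0
Continued fraction: [1; 1, 8, 3]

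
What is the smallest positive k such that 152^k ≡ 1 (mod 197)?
196

197 is prime, so ord(152) divides φ(197) = 196.
Divisors of 196: 1, 2, 4, 7, 14, 28, 49, 98, 196.
Repeated squaring: 152^1 ≡ 152, 152^2 ≡ 55, 152^4 ≡ 70, 152^8 ≡ 172, 152^16 ≡ 34, 152^32 ≡ 171, 152^64 ≡ 85, 152^128 ≡ 133 (mod 197).
Test 152^d mod 197 for each divisor d in increasing order:
152^1 ≡ 152
152^2 ≡ 55
152^4 ≡ 70
152^7 = 152^4·152^2·152^1 ≡ 110
152^14 = 152^8·152^4·152^2 ≡ 83
152^28 = 152^16·152^8·152^4 ≡ 191
152^49 = 152^32·152^16·152^1 ≡ 183
152^98 = 152^64·152^32·152^2 ≡ 196
152^196 = 152^128·152^64·152^4 ≡ 1  ← first divisor giving 1
The order is 196.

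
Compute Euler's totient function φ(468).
144

468 = 2^2 × 3^2 × 13
φ(n) = n × ∏(1 - 1/p) for each prime p dividing n
φ(468) = 468 × (1 - 1/2) × (1 - 1/3) × (1 - 1/13) = 144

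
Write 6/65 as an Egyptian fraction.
1/11 + 1/715

Greedy algorithm:
6/65: ceiling(65/6) = 11, use 1/11
1/715: ceiling(715/1) = 715, use 1/715
Result: 6/65 = 1/11 + 1/715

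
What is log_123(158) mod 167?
137

Baby-step giant-step with step n = ⌈√167⌉ = 13.
Baby steps 123^j mod 167 (j:value) for j=0..12: 0:1, 1:123, 2:99, 3:153, 4:115, 5:117, 6:29, 7:60, 8:32, 9:95, 10:162, 11:53, 12:6.
Giant-step multiplier: 123^(-13) ≡ 123^(166-13) = 123^153 ≡ 136 (mod 167).
Giant steps γ_i = 158·136^i mod 167: γ_0=158, γ_1=112, γ_2=35, γ_3=84, γ_4=68, γ_5=63, γ_6=51, γ_7=89, γ_8=80, γ_9=25, γ_10=60 (in table at j=7).
x = i·n + j = 10·13 + 7 = 137.
Check: 123^137 ≡ 158 (mod 167).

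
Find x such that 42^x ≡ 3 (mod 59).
52

Baby-step giant-step with step n = ⌈√59⌉ = 8.
Baby steps 42^j mod 59 (j:value) for j=0..7: 0:1, 1:42, 2:53, 3:43, 4:36, 5:37, 6:20, 7:14.
Giant-step multiplier: 42^(-8) ≡ 42^(58-8) = 42^50 ≡ 29 (mod 59).
Giant steps γ_i = 3·29^i mod 59: γ_0=3, γ_1=28, γ_2=45, γ_3=7, γ_4=26, γ_5=46, γ_6=36 (in table at j=4).
x = i·n + j = 6·8 + 4 = 52.
Check: 42^52 ≡ 3 (mod 59).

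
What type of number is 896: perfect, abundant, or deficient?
abundant

Proper divisors of 896: sum = 1 + 2 + 4 + 7 + 8 + 14 + 16 + 28 + 32 + 56 + 64 + 112 + 128 + 224 + 448 = 1144
Since 1144 > 896, 896 is abundant.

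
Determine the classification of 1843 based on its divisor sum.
deficient

Proper divisors of 1843: sum = 1 + 19 + 97 = 117
Since 117 < 1843, 1843 is deficient.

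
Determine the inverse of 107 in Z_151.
24

gcd(107, 151) = 1, so the inverse exists.
Extended Euclidean algorithm on (151, 107):
151 = 1 × 107 + 44  ⟹  44 = (1)·151 + (-1)·107
107 = 2 × 44 + 19  ⟹  19 = (-2)·151 + (3)·107
44 = 2 × 19 + 6  ⟹  6 = (5)·151 + (-7)·107
19 = 3 × 6 + 1  ⟹  1 = (-17)·151 + (24)·107
So (24)·107 ≡ 1 (mod 151), i.e. 107^(-1) ≡ 24 (mod 151).
Check: 107 × 24 = 2568 ≡ 1 (mod 151)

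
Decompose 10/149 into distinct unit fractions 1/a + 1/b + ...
1/15 + 1/2235

Greedy algorithm:
10/149: ceiling(149/10) = 15, use 1/15
1/2235: ceiling(2235/1) = 2235, use 1/2235
Result: 10/149 = 1/15 + 1/2235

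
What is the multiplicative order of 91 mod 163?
81

163 is prime, so ord(91) divides φ(163) = 162.
Divisors of 162: 1, 2, 3, 6, 9, 18, 27, 54, 81, 162.
Repeated squaring: 91^1 ≡ 91, 91^2 ≡ 131, 91^4 ≡ 46, 91^8 ≡ 160, 91^16 ≡ 9, 91^32 ≡ 81, 91^64 ≡ 41, 91^128 ≡ 51 (mod 163).
Test 91^d mod 163 for each divisor d in increasing order:
91^1 ≡ 91
91^2 ≡ 131
91^3 = 91^2·91^1 ≡ 22
91^6 = 91^4·91^2 ≡ 158
91^9 = 91^8·91^1 ≡ 53
91^18 = 91^16·91^2 ≡ 38
91^27 = 91^16·91^8·91^2·91^1 ≡ 58
91^54 = 91^32·91^16·91^4·91^2 ≡ 104
91^81 = 91^64·91^16·91^1 ≡ 1  ← first divisor giving 1
The order is 81.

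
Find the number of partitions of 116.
1188908248

p(n) counts ways to write n as a sum of positive integers (order ignored).
Euler's pentagonal recurrence: p(k) = p(k-1) + p(k-2) - p(k-5) - p(k-7) + p(k-12) + p(k-15) - ... (offsets j(3j∓1)/2, signs ++--, p(0)=1, p(<0)=0).
DP table for k = 0..115: p(0)=1, p(1)=1, p(2)=2, p(3)=3, p(4)=5, p(5)=7, p(6)=11, p(7)=15, p(8)=22, p(9)=30, p(10)=42, p(11)=56, p(12)=77, p(13)=101, p(14)=135, p(15)=176, p(16)=231, p(17)=297, p(18)=385, p(19)=490, p(20)=627, p(21)=792, p(22)=1002, p(23)=1255, p(24)=1575, p(25)=1958, p(26)=2436, p(27)=3010, p(28)=3718, p(29)=4565, p(30)=5604, p(31)=6842, p(32)=8349, p(33)=10143, p(34)=12310, p(35)=14883, p(36)=17977, p(37)=21637, p(38)=26015, p(39)=31185, p(40)=37338, p(41)=44583, p(42)=53174, p(43)=63261, p(44)=75175, p(45)=89134, p(46)=105558, p(47)=124754, p(48)=147273, p(49)=173525, p(50)=204226, p(51)=239943, p(52)=281589, p(53)=329931, p(54)=386155, p(55)=451276, p(56)=526823, p(57)=614154, p(58)=715220, p(59)=831820, p(60)=966467, p(61)=1121505, p(62)=1300156, p(63)=1505499, p(64)=1741630, p(65)=2012558, p(66)=2323520, p(67)=2679689, p(68)=3087735, p(69)=3554345, p(70)=4087968, p(71)=4697205, p(72)=5392783, p(73)=6185689, p(74)=7089500, p(75)=8118264, p(76)=9289091, p(77)=10619863, p(78)=12132164, p(79)=13848650, p(80)=15796476, p(81)=18004327, p(82)=20506255, p(83)=23338469, p(84)=26543660, p(85)=30167357, p(86)=34262962, p(87)=38887673, p(88)=44108109, p(89)=49995925, p(90)=56634173, p(91)=64112359, p(92)=72533807, p(93)=82010177, p(94)=92669720, p(95)=104651419, p(96)=118114304, p(97)=133230930, p(98)=150198136, p(99)=169229875, p(100)=190569292, p(101)=214481126, p(102)=241265379, p(103)=271248950, p(104)=304801365, p(105)=342325709, p(106)=384276336, p(107)=431149389, p(108)=483502844, p(109)=541946240, p(110)=607163746, p(111)=679903203, p(112)=761002156, p(113)=851376628, p(114)=952050665, p(115)=1064144451.
Final step: p(116) = p(115) + p(114) - p(111) - p(109) + p(104) + p(101) - p(94) - p(90) + p(81) + p(76) - p(65) - p(59) + p(46) + p(39) - p(24) - p(16)
= 1064144451 + 952050665 - 679903203 - 541946240 + 304801365 + 214481126 - 92669720 - 56634173 + 18004327 + 9289091 - 2012558 - 831820 + 105558 + 31185 - 1575 - 231
= 1188908248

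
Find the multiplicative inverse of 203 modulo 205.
102

gcd(203, 205) = 1, so the inverse exists.
Extended Euclidean algorithm on (205, 203):
205 = 1 × 203 + 2  ⟹  2 = (1)·205 + (-1)·203
203 = 101 × 2 + 1  ⟹  1 = (-101)·205 + (102)·203
So (102)·203 ≡ 1 (mod 205), i.e. 203^(-1) ≡ 102 (mod 205).
Check: 203 × 102 = 20706 ≡ 1 (mod 205)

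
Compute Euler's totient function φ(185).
144

185 = 5 × 37
φ(n) = n × ∏(1 - 1/p) for each prime p dividing n
φ(185) = 185 × (1 - 1/5) × (1 - 1/37) = 144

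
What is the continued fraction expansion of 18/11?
[1; 1, 1, 1, 3]

Euclidean algorithm steps:
18 = 1 × 11 + 7
11 = 1 × 7 + 4
7 = 1 × 4 + 3
4 = 1 × 3 + 1
3 = 3 × 1 + 0
Continued fraction: [1; 1, 1, 1, 3]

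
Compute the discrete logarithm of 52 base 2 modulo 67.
21

Baby-step giant-step with step n = ⌈√67⌉ = 9.
Baby steps 2^j mod 67 (j:value) for j=0..8: 0:1, 1:2, 2:4, 3:8, 4:16, 5:32, 6:64, 7:61, 8:55.
Giant-step multiplier: 2^(-9) ≡ 2^(66-9) = 2^57 ≡ 53 (mod 67).
Giant steps γ_i = 52·53^i mod 67: γ_0=52, γ_1=9, γ_2=8 (in table at j=3).
x = i·n + j = 2·9 + 3 = 21.
Check: 2^21 ≡ 52 (mod 67).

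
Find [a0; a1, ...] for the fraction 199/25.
[7; 1, 24]

Euclidean algorithm steps:
199 = 7 × 25 + 24
25 = 1 × 24 + 1
24 = 24 × 1 + 0
Continued fraction: [7; 1, 24]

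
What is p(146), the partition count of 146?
27517052599

p(n) counts ways to write n as a sum of positive integers (order ignored).
Euler's pentagonal recurrence: p(k) = p(k-1) + p(k-2) - p(k-5) - p(k-7) + p(k-12) + p(k-15) - ... (offsets j(3j∓1)/2, signs ++--, p(0)=1, p(<0)=0).
DP table for k = 0..145: p(0)=1, p(1)=1, p(2)=2, p(3)=3, p(4)=5, p(5)=7, p(6)=11, p(7)=15, p(8)=22, p(9)=30, p(10)=42, p(11)=56, p(12)=77, p(13)=101, p(14)=135, p(15)=176, p(16)=231, p(17)=297, p(18)=385, p(19)=490, p(20)=627, p(21)=792, p(22)=1002, p(23)=1255, p(24)=1575, p(25)=1958, p(26)=2436, p(27)=3010, p(28)=3718, p(29)=4565, p(30)=5604, p(31)=6842, p(32)=8349, p(33)=10143, p(34)=12310, p(35)=14883, p(36)=17977, p(37)=21637, p(38)=26015, p(39)=31185, p(40)=37338, p(41)=44583, p(42)=53174, p(43)=63261, p(44)=75175, p(45)=89134, p(46)=105558, p(47)=124754, p(48)=147273, p(49)=173525, p(50)=204226, p(51)=239943, p(52)=281589, p(53)=329931, p(54)=386155, p(55)=451276, p(56)=526823, p(57)=614154, p(58)=715220, p(59)=831820, p(60)=966467, p(61)=1121505, p(62)=1300156, p(63)=1505499, p(64)=1741630, p(65)=2012558, p(66)=2323520, p(67)=2679689, p(68)=3087735, p(69)=3554345, p(70)=4087968, p(71)=4697205, p(72)=5392783, p(73)=6185689, p(74)=7089500, p(75)=8118264, p(76)=9289091, p(77)=10619863, p(78)=12132164, p(79)=13848650, p(80)=15796476, p(81)=18004327, p(82)=20506255, p(83)=23338469, p(84)=26543660, p(85)=30167357, p(86)=34262962, p(87)=38887673, p(88)=44108109, p(89)=49995925, p(90)=56634173, p(91)=64112359, p(92)=72533807, p(93)=82010177, p(94)=92669720, p(95)=104651419, p(96)=118114304, p(97)=133230930, p(98)=150198136, p(99)=169229875, p(100)=190569292, p(101)=214481126, p(102)=241265379, p(103)=271248950, p(104)=304801365, p(105)=342325709, p(106)=384276336, p(107)=431149389, p(108)=483502844, p(109)=541946240, p(110)=607163746, p(111)=679903203, p(112)=761002156, p(113)=851376628, p(114)=952050665, p(115)=1064144451, p(116)=1188908248, p(117)=1327710076, p(118)=1482074143, p(119)=1653668665, p(120)=1844349560, p(121)=2056148051, p(122)=2291320912, p(123)=2552338241, p(124)=2841940500, p(125)=3163127352, p(126)=3519222692, p(127)=3913864295, p(128)=4351078600, p(129)=4835271870, p(130)=5371315400, p(131)=5964539504, p(132)=6620830889, p(133)=7346629512, p(134)=8149040695, p(135)=9035836076, p(136)=10015581680, p(137)=11097645016, p(138)=12292341831, p(139)=13610949895, p(140)=15065878135, p(141)=16670689208, p(142)=18440293320, p(143)=20390982757, p(144)=22540654445, p(145)=24908858009.
Final step: p(146) = p(145) + p(144) - p(141) - p(139) + p(134) + p(131) - p(124) - p(120) + p(111) + p(106) - p(95) - p(89) + p(76) + p(69) - p(54) - p(46) + p(29) + p(20) - p(1)
= 24908858009 + 22540654445 - 16670689208 - 13610949895 + 8149040695 + 5964539504 - 2841940500 - 1844349560 + 679903203 + 384276336 - 104651419 - 49995925 + 9289091 + 3554345 - 386155 - 105558 + 4565 + 627 - 1
= 27517052599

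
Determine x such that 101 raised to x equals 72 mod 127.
122

Baby-step giant-step with step n = ⌈√127⌉ = 12.
Baby steps 101^j mod 127 (j:value) for j=0..11: 0:1, 1:101, 2:41, 3:77, 4:30, 5:109, 6:87, 7:24, 8:11, 9:95, 10:70, 11:85.
Giant-step multiplier: 101^(-12) ≡ 101^(126-12) = 101^114 ≡ 122 (mod 127).
Giant steps γ_i = 72·122^i mod 127: γ_0=72, γ_1=21, γ_2=22, γ_3=17, γ_4=42, γ_5=44, γ_6=34, γ_7=84, γ_8=88, γ_9=68, γ_10=41 (in table at j=2).
x = i·n + j = 10·12 + 2 = 122.
Check: 101^122 ≡ 72 (mod 127).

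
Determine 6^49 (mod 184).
48

Repeated squaring. Binary of 49 = 110001.
6^1 ≡ 6 (mod 184); 6^2 ≡ 36 (mod 184); 6^4 ≡ 8 (mod 184); 6^8 ≡ 64 (mod 184); 6^16 ≡ 48 (mod 184); 6^32 ≡ 96 (mod 184)
6^49 = 6^1 × 6^16 × 6^32 ≡ 48 (mod 184)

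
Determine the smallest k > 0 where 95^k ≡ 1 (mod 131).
130

131 is prime, so ord(95) divides φ(131) = 130.
Divisors of 130: 1, 2, 5, 10, 13, 26, 65, 130.
Repeated squaring: 95^1 ≡ 95, 95^2 ≡ 117, 95^4 ≡ 65, 95^8 ≡ 33, 95^16 ≡ 41, 95^32 ≡ 109, 95^64 ≡ 91, 95^128 ≡ 28 (mod 131).
Test 95^d mod 131 for each divisor d in increasing order:
95^1 ≡ 95
95^2 ≡ 117
95^5 = 95^4·95^1 ≡ 18
95^10 = 95^8·95^2 ≡ 62
95^13 = 95^8·95^4·95^1 ≡ 70
95^26 = 95^16·95^8·95^2 ≡ 53
95^65 = 95^64·95^1 ≡ 130
95^130 = 95^128·95^2 ≡ 1  ← first divisor giving 1
The order is 130.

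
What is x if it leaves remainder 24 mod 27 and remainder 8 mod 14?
78

Using Chinese Remainder Theorem:
M = 27 × 14 = 378
M1 = 14, M2 = 27
y1 = 14^(-1) mod 27 = 2
y2 = 27^(-1) mod 14 = 13
x = (24×14×2 + 8×27×13) mod 378 = 78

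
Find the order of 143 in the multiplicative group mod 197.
98

197 is prime, so ord(143) divides φ(197) = 196.
Divisors of 196: 1, 2, 4, 7, 14, 28, 49, 98, 196.
Repeated squaring: 143^1 ≡ 143, 143^2 ≡ 158, 143^4 ≡ 142, 143^8 ≡ 70, 143^16 ≡ 172, 143^32 ≡ 34, 143^64 ≡ 171, 143^128 ≡ 85 (mod 197).
Test 143^d mod 197 for each divisor d in increasing order:
143^1 ≡ 143
143^2 ≡ 158
143^4 ≡ 142
143^7 = 143^4·143^2·143^1 ≡ 6
143^14 = 143^8·143^4·143^2 ≡ 36
143^28 = 143^16·143^8·143^4 ≡ 114
143^49 = 143^32·143^16·143^1 ≡ 196
143^98 = 143^64·143^32·143^2 ≡ 1  ← first divisor giving 1
The order is 98.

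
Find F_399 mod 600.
226

Matrix identity: Q^n = [[F_(n+1), F_n], [F_n, F_(n-1)]] with Q = [[1,1],[1,0]].
n = 399 = 110001111₂. Square-and-multiply, entries mod 600:
Q^1 = [[1,1],[1,0]]
Q^3 = (Q^1)²·Q = [[3,2],[2,1]]
Q^6 = (Q^3)² = [[13,8],[8,5]]
Q^12 = (Q^6)² = [[233,144],[144,89]]
Q^24 = (Q^12)² = [[25,168],[168,457]]
Q^49 = (Q^24)²·Q = [[25,49],[49,576]]
Q^99 = (Q^49)²·Q = [[75,26],[26,49]]
Q^199 = (Q^99)²·Q = [[525,301],[301,224]]
Q^399 = (Q^199)²·Q = [[75,226],[226,449]]
F_399 mod 600 = Q^399[0][1] = 226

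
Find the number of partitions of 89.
49995925

p(n) counts ways to write n as a sum of positive integers (order ignored).
Euler's pentagonal recurrence: p(k) = p(k-1) + p(k-2) - p(k-5) - p(k-7) + p(k-12) + p(k-15) - ... (offsets j(3j∓1)/2, signs ++--, p(0)=1, p(<0)=0).
DP table for k = 0..88: p(0)=1, p(1)=1, p(2)=2, p(3)=3, p(4)=5, p(5)=7, p(6)=11, p(7)=15, p(8)=22, p(9)=30, p(10)=42, p(11)=56, p(12)=77, p(13)=101, p(14)=135, p(15)=176, p(16)=231, p(17)=297, p(18)=385, p(19)=490, p(20)=627, p(21)=792, p(22)=1002, p(23)=1255, p(24)=1575, p(25)=1958, p(26)=2436, p(27)=3010, p(28)=3718, p(29)=4565, p(30)=5604, p(31)=6842, p(32)=8349, p(33)=10143, p(34)=12310, p(35)=14883, p(36)=17977, p(37)=21637, p(38)=26015, p(39)=31185, p(40)=37338, p(41)=44583, p(42)=53174, p(43)=63261, p(44)=75175, p(45)=89134, p(46)=105558, p(47)=124754, p(48)=147273, p(49)=173525, p(50)=204226, p(51)=239943, p(52)=281589, p(53)=329931, p(54)=386155, p(55)=451276, p(56)=526823, p(57)=614154, p(58)=715220, p(59)=831820, p(60)=966467, p(61)=1121505, p(62)=1300156, p(63)=1505499, p(64)=1741630, p(65)=2012558, p(66)=2323520, p(67)=2679689, p(68)=3087735, p(69)=3554345, p(70)=4087968, p(71)=4697205, p(72)=5392783, p(73)=6185689, p(74)=7089500, p(75)=8118264, p(76)=9289091, p(77)=10619863, p(78)=12132164, p(79)=13848650, p(80)=15796476, p(81)=18004327, p(82)=20506255, p(83)=23338469, p(84)=26543660, p(85)=30167357, p(86)=34262962, p(87)=38887673, p(88)=44108109.
Final step: p(89) = p(88) + p(87) - p(84) - p(82) + p(77) + p(74) - p(67) - p(63) + p(54) + p(49) - p(38) - p(32) + p(19) + p(12)
= 44108109 + 38887673 - 26543660 - 20506255 + 10619863 + 7089500 - 2679689 - 1505499 + 386155 + 173525 - 26015 - 8349 + 490 + 77
= 49995925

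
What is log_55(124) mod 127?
50

Baby-step giant-step with step n = ⌈√127⌉ = 12.
Baby steps 55^j mod 127 (j:value) for j=0..11: 0:1, 1:55, 2:104, 3:5, 4:21, 5:12, 6:25, 7:105, 8:60, 9:125, 10:17, 11:46.
Giant-step multiplier: 55^(-12) ≡ 55^(126-12) = 55^114 ≡ 38 (mod 127).
Giant steps γ_i = 124·38^i mod 127: γ_0=124, γ_1=13, γ_2=113, γ_3=103, γ_4=104 (in table at j=2).
x = i·n + j = 4·12 + 2 = 50.
Check: 55^50 ≡ 124 (mod 127).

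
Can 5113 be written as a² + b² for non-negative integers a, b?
48² + 53² (a=48, b=53)

Factorization: 5113 = 5113
By Fermat: n is sum of two squares iff every prime p ≡ 3 (mod 4) appears to even power.
All primes ≡ 3 (mod 4) appear to even power.
Search a = 0, 1, 2, … for 5113 - a² a perfect square: first hit at a = 48: 5113 - 2304 = 2809 = 53².
5113 = 48² + 53² = 2304 + 2809 ✓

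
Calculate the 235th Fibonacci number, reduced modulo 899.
408

Matrix identity: Q^n = [[F_(n+1), F_n], [F_n, F_(n-1)]] with Q = [[1,1],[1,0]].
n = 235 = 11101011₂. Square-and-multiply, entries mod 899:
Q^1 = [[1,1],[1,0]]
Q^3 = (Q^1)²·Q = [[3,2],[2,1]]
Q^7 = (Q^3)²·Q = [[21,13],[13,8]]
Q^14 = (Q^7)² = [[610,377],[377,233]]
Q^29 = (Q^14)²·Q = [[465,1],[1,464]]
Q^58 = (Q^29)² = [[466,30],[30,436]]
Q^117 = (Q^58)²·Q = [[588,498],[498,90]]
Q^235 = (Q^117)²·Q = [[28,408],[408,519]]
F_235 mod 899 = Q^235[0][1] = 408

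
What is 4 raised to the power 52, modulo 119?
18

Repeated squaring. Binary of 52 = 110100.
4^1 ≡ 4 (mod 119); 4^2 ≡ 16 (mod 119); 4^4 ≡ 18 (mod 119); 4^8 ≡ 86 (mod 119); 4^16 ≡ 18 (mod 119); 4^32 ≡ 86 (mod 119)
4^52 = 4^4 × 4^16 × 4^32 ≡ 18 (mod 119)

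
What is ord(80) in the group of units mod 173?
4

173 is prime, so ord(80) divides φ(173) = 172.
Divisors of 172: 1, 2, 4, 43, 86, 172.
Repeated squaring: 80^1 ≡ 80, 80^2 ≡ 172, 80^4 ≡ 1, 80^8 ≡ 1, 80^16 ≡ 1, 80^32 ≡ 1, 80^64 ≡ 1, 80^128 ≡ 1 (mod 173).
Test 80^d mod 173 for each divisor d in increasing order:
80^1 ≡ 80
80^2 ≡ 172
80^4 ≡ 1  ← first divisor giving 1
The order is 4.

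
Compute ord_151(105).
15

151 is prime, so ord(105) divides φ(151) = 150.
Divisors of 150: 1, 2, 3, 5, 6, 10, 15, 25, 30, 50, 75, 150.
Repeated squaring: 105^1 ≡ 105, 105^2 ≡ 2, 105^4 ≡ 4, 105^8 ≡ 16, 105^16 ≡ 105, 105^32 ≡ 2, 105^64 ≡ 4, 105^128 ≡ 16 (mod 151).
Test 105^d mod 151 for each divisor d in increasing order:
105^1 ≡ 105
105^2 ≡ 2
105^3 = 105^2·105^1 ≡ 59
105^5 = 105^4·105^1 ≡ 118
105^6 = 105^4·105^2 ≡ 8
105^10 = 105^8·105^2 ≡ 32
105^15 = 105^8·105^4·105^2·105^1 ≡ 1  ← first divisor giving 1
The order is 15.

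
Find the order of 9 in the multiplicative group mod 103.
17

103 is prime, so ord(9) divides φ(103) = 102.
Divisors of 102: 1, 2, 3, 6, 17, 34, 51, 102.
Repeated squaring: 9^1 ≡ 9, 9^2 ≡ 81, 9^4 ≡ 72, 9^8 ≡ 34, 9^16 ≡ 23, 9^32 ≡ 14, 9^64 ≡ 93 (mod 103).
Test 9^d mod 103 for each divisor d in increasing order:
9^1 ≡ 9
9^2 ≡ 81
9^3 = 9^2·9^1 ≡ 8
9^6 = 9^4·9^2 ≡ 64
9^17 = 9^16·9^1 ≡ 1  ← first divisor giving 1
The order is 17.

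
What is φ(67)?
66

67 = 67
φ(n) = n × ∏(1 - 1/p) for each prime p dividing n
φ(67) = 67 × (1 - 1/67) = 66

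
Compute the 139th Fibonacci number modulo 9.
5

Matrix identity: Q^n = [[F_(n+1), F_n], [F_n, F_(n-1)]] with Q = [[1,1],[1,0]].
n = 139 = 10001011₂. Square-and-multiply, entries mod 9:
Q^1 = [[1,1],[1,0]]
Q^2 = (Q^1)² = [[2,1],[1,1]]
Q^4 = (Q^2)² = [[5,3],[3,2]]
Q^8 = (Q^4)² = [[7,3],[3,4]]
Q^17 = (Q^8)²·Q = [[1,4],[4,6]]
Q^34 = (Q^17)² = [[8,1],[1,7]]
Q^69 = (Q^34)²·Q = [[8,2],[2,6]]
Q^139 = (Q^69)²·Q = [[6,5],[5,1]]
F_139 mod 9 = Q^139[0][1] = 5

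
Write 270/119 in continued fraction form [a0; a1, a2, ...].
[2; 3, 1, 2, 1, 1, 4]

Euclidean algorithm steps:
270 = 2 × 119 + 32
119 = 3 × 32 + 23
32 = 1 × 23 + 9
23 = 2 × 9 + 5
9 = 1 × 5 + 4
5 = 1 × 4 + 1
4 = 4 × 1 + 0
Continued fraction: [2; 3, 1, 2, 1, 1, 4]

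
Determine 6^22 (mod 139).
116

Repeated squaring. Binary of 22 = 10110.
6^1 ≡ 6 (mod 139); 6^2 ≡ 36 (mod 139); 6^4 ≡ 45 (mod 139); 6^8 ≡ 79 (mod 139); 6^16 ≡ 125 (mod 139)
6^22 = 6^2 × 6^4 × 6^16 ≡ 116 (mod 139)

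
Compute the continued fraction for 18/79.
[0; 4, 2, 1, 1, 3]

Euclidean algorithm steps:
18 = 0 × 79 + 18
79 = 4 × 18 + 7
18 = 2 × 7 + 4
7 = 1 × 4 + 3
4 = 1 × 3 + 1
3 = 3 × 1 + 0
Continued fraction: [0; 4, 2, 1, 1, 3]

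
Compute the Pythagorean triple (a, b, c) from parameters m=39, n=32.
(497, 2496, 2545)

Euclid's formula: a = m² - n², b = 2mn, c = m² + n²
m = 39, n = 32
a = 39² - 32² = 1521 - 1024 = 497
b = 2 × 39 × 32 = 2496
c = 39² + 32² = 1521 + 1024 = 2545
Verification: 497² + 2496² = 247009 + 6230016 = 6477025 = 2545² ✓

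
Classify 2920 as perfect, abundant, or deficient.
abundant

Proper divisors of 2920: sum = 1 + 2 + 4 + 5 + 8 + 10 + 20 + 40 + 73 + 146 + 292 + 365 + 584 + 730 + 1460 = 3740
Since 3740 > 2920, 2920 is abundant.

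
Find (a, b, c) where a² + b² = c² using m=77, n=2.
(5925, 308, 5933)

Euclid's formula: a = m² - n², b = 2mn, c = m² + n²
m = 77, n = 2
a = 77² - 2² = 5929 - 4 = 5925
b = 2 × 77 × 2 = 308
c = 77² + 2² = 5929 + 4 = 5933
Verification: 5925² + 308² = 35105625 + 94864 = 35200489 = 5933² ✓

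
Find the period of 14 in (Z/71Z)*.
10

71 is prime, so ord(14) divides φ(71) = 70.
Divisors of 70: 1, 2, 5, 7, 10, 14, 35, 70.
Repeated squaring: 14^1 ≡ 14, 14^2 ≡ 54, 14^4 ≡ 5, 14^8 ≡ 25, 14^16 ≡ 57, 14^32 ≡ 54, 14^64 ≡ 5 (mod 71).
Test 14^d mod 71 for each divisor d in increasing order:
14^1 ≡ 14
14^2 ≡ 54
14^5 = 14^4·14^1 ≡ 70
14^7 = 14^4·14^2·14^1 ≡ 17
14^10 = 14^8·14^2 ≡ 1  ← first divisor giving 1
The order is 10.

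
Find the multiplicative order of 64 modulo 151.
5

151 is prime, so ord(64) divides φ(151) = 150.
Divisors of 150: 1, 2, 3, 5, 6, 10, 15, 25, 30, 50, 75, 150.
Repeated squaring: 64^1 ≡ 64, 64^2 ≡ 19, 64^4 ≡ 59, 64^8 ≡ 8, 64^16 ≡ 64, 64^32 ≡ 19, 64^64 ≡ 59, 64^128 ≡ 8 (mod 151).
Test 64^d mod 151 for each divisor d in increasing order:
64^1 ≡ 64
64^2 ≡ 19
64^3 = 64^2·64^1 ≡ 8
64^5 = 64^4·64^1 ≡ 1  ← first divisor giving 1
The order is 5.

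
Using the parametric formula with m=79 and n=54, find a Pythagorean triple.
(3325, 8532, 9157)

Euclid's formula: a = m² - n², b = 2mn, c = m² + n²
m = 79, n = 54
a = 79² - 54² = 6241 - 2916 = 3325
b = 2 × 79 × 54 = 8532
c = 79² + 54² = 6241 + 2916 = 9157
Verification: 3325² + 8532² = 11055625 + 72795024 = 83850649 = 9157² ✓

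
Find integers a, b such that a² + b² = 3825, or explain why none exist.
15² + 60² (a=15, b=60)

Factorization: 3825 = 3^2 × 5^2 × 17
By Fermat: n is sum of two squares iff every prime p ≡ 3 (mod 4) appears to even power.
All primes ≡ 3 (mod 4) appear to even power.
Search a = 0, 1, 2, … for 3825 - a² a perfect square: first hit at a = 15: 3825 - 225 = 3600 = 60².
3825 = 15² + 60² = 225 + 3600 ✓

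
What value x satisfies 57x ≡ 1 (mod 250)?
193

gcd(57, 250) = 1, so the inverse exists.
Extended Euclidean algorithm on (250, 57):
250 = 4 × 57 + 22  ⟹  22 = (1)·250 + (-4)·57
57 = 2 × 22 + 13  ⟹  13 = (-2)·250 + (9)·57
22 = 1 × 13 + 9  ⟹  9 = (3)·250 + (-13)·57
13 = 1 × 9 + 4  ⟹  4 = (-5)·250 + (22)·57
9 = 2 × 4 + 1  ⟹  1 = (13)·250 + (-57)·57
So (-57)·57 ≡ 1 (mod 250), i.e. 57^(-1) ≡ -57 ≡ 193 (mod 250).
Check: 57 × 193 = 11001 ≡ 1 (mod 250)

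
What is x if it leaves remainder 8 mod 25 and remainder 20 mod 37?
908

Using Chinese Remainder Theorem:
M = 25 × 37 = 925
M1 = 37, M2 = 25
y1 = 37^(-1) mod 25 = 23
y2 = 25^(-1) mod 37 = 3
x = (8×37×23 + 20×25×3) mod 925 = 908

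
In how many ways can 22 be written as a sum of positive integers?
1002

p(n) counts ways to write n as a sum of positive integers (order ignored).
Euler's pentagonal recurrence: p(k) = p(k-1) + p(k-2) - p(k-5) - p(k-7) + p(k-12) + p(k-15) - ... (offsets j(3j∓1)/2, signs ++--, p(0)=1, p(<0)=0).
DP table for k = 0..21: p(0)=1, p(1)=1, p(2)=2, p(3)=3, p(4)=5, p(5)=7, p(6)=11, p(7)=15, p(8)=22, p(9)=30, p(10)=42, p(11)=56, p(12)=77, p(13)=101, p(14)=135, p(15)=176, p(16)=231, p(17)=297, p(18)=385, p(19)=490, p(20)=627, p(21)=792.
Final step: p(22) = p(21) + p(20) - p(17) - p(15) + p(10) + p(7) - p(0)
= 792 + 627 - 297 - 176 + 42 + 15 - 1
= 1002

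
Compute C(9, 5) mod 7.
0

Using Lucas' theorem:
Write n=9 and k=5 in base 7:
n in base 7: [1, 2]
k in base 7: [0, 5]
C(9,5) mod 7 = ∏ C(n_i, k_i) mod 7
Digit binomials (mod 7): C(1,0) = 1; C(2,5) = 0 (k_i > n_i)
Product: 1 × 0 = 0 ≡ 0 (mod 7)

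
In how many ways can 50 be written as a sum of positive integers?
204226

p(n) counts ways to write n as a sum of positive integers (order ignored).
Euler's pentagonal recurrence: p(k) = p(k-1) + p(k-2) - p(k-5) - p(k-7) + p(k-12) + p(k-15) - ... (offsets j(3j∓1)/2, signs ++--, p(0)=1, p(<0)=0).
DP table for k = 0..49: p(0)=1, p(1)=1, p(2)=2, p(3)=3, p(4)=5, p(5)=7, p(6)=11, p(7)=15, p(8)=22, p(9)=30, p(10)=42, p(11)=56, p(12)=77, p(13)=101, p(14)=135, p(15)=176, p(16)=231, p(17)=297, p(18)=385, p(19)=490, p(20)=627, p(21)=792, p(22)=1002, p(23)=1255, p(24)=1575, p(25)=1958, p(26)=2436, p(27)=3010, p(28)=3718, p(29)=4565, p(30)=5604, p(31)=6842, p(32)=8349, p(33)=10143, p(34)=12310, p(35)=14883, p(36)=17977, p(37)=21637, p(38)=26015, p(39)=31185, p(40)=37338, p(41)=44583, p(42)=53174, p(43)=63261, p(44)=75175, p(45)=89134, p(46)=105558, p(47)=124754, p(48)=147273, p(49)=173525.
Final step: p(50) = p(49) + p(48) - p(45) - p(43) + p(38) + p(35) - p(28) - p(24) + p(15) + p(10)
= 173525 + 147273 - 89134 - 63261 + 26015 + 14883 - 3718 - 1575 + 176 + 42
= 204226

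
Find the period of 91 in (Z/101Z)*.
4

101 is prime, so ord(91) divides φ(101) = 100.
Divisors of 100: 1, 2, 4, 5, 10, 20, 25, 50, 100.
Repeated squaring: 91^1 ≡ 91, 91^2 ≡ 100, 91^4 ≡ 1, 91^8 ≡ 1, 91^16 ≡ 1, 91^32 ≡ 1, 91^64 ≡ 1 (mod 101).
Test 91^d mod 101 for each divisor d in increasing order:
91^1 ≡ 91
91^2 ≡ 100
91^4 ≡ 1  ← first divisor giving 1
The order is 4.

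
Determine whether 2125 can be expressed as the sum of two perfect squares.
3² + 46² (a=3, b=46)

Factorization: 2125 = 5^3 × 17
By Fermat: n is sum of two squares iff every prime p ≡ 3 (mod 4) appears to even power.
All primes ≡ 3 (mod 4) appear to even power.
Search a = 0, 1, 2, … for 2125 - a² a perfect square: first hit at a = 3: 2125 - 9 = 2116 = 46².
2125 = 3² + 46² = 9 + 2116 ✓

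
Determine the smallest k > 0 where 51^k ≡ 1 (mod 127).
42

127 is prime, so ord(51) divides φ(127) = 126.
Divisors of 126: 1, 2, 3, 6, 7, 9, 14, 18, 21, 42, 63, 126.
Repeated squaring: 51^1 ≡ 51, 51^2 ≡ 61, 51^4 ≡ 38, 51^8 ≡ 47, 51^16 ≡ 50, 51^32 ≡ 87, 51^64 ≡ 76 (mod 127).
Test 51^d mod 127 for each divisor d in increasing order:
51^1 ≡ 51
51^2 ≡ 61
51^3 = 51^2·51^1 ≡ 63
51^6 = 51^4·51^2 ≡ 32
51^7 = 51^4·51^2·51^1 ≡ 108
51^9 = 51^8·51^1 ≡ 111
51^14 = 51^8·51^4·51^2 ≡ 107
51^18 = 51^16·51^2 ≡ 2
51^21 = 51^16·51^4·51^1 ≡ 126
51^42 = 51^32·51^8·51^2 ≡ 1  ← first divisor giving 1
The order is 42.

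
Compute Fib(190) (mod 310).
55

Matrix identity: Q^n = [[F_(n+1), F_n], [F_n, F_(n-1)]] with Q = [[1,1],[1,0]].
n = 190 = 10111110₂. Square-and-multiply, entries mod 310:
Q^1 = [[1,1],[1,0]]
Q^2 = (Q^1)² = [[2,1],[1,1]]
Q^5 = (Q^2)²·Q = [[8,5],[5,3]]
Q^11 = (Q^5)²·Q = [[144,89],[89,55]]
Q^23 = (Q^11)²·Q = [[178,137],[137,41]]
Q^47 = (Q^23)²·Q = [[166,233],[233,243]]
Q^95 = (Q^47)²·Q = [[132,5],[5,127]]
Q^190 = (Q^95)² = [[89,55],[55,34]]
F_190 mod 310 = Q^190[0][1] = 55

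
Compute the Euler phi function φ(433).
432

433 = 433
φ(n) = n × ∏(1 - 1/p) for each prime p dividing n
φ(433) = 433 × (1 - 1/433) = 432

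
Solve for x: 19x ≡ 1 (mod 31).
18

gcd(19, 31) = 1, so the inverse exists.
Extended Euclidean algorithm on (31, 19):
31 = 1 × 19 + 12  ⟹  12 = (1)·31 + (-1)·19
19 = 1 × 12 + 7  ⟹  7 = (-1)·31 + (2)·19
12 = 1 × 7 + 5  ⟹  5 = (2)·31 + (-3)·19
7 = 1 × 5 + 2  ⟹  2 = (-3)·31 + (5)·19
5 = 2 × 2 + 1  ⟹  1 = (8)·31 + (-13)·19
So (-13)·19 ≡ 1 (mod 31), i.e. 19^(-1) ≡ -13 ≡ 18 (mod 31).
Check: 19 × 18 = 342 ≡ 1 (mod 31)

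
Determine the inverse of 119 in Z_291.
269

gcd(119, 291) = 1, so the inverse exists.
Extended Euclidean algorithm on (291, 119):
291 = 2 × 119 + 53  ⟹  53 = (1)·291 + (-2)·119
119 = 2 × 53 + 13  ⟹  13 = (-2)·291 + (5)·119
53 = 4 × 13 + 1  ⟹  1 = (9)·291 + (-22)·119
So (-22)·119 ≡ 1 (mod 291), i.e. 119^(-1) ≡ -22 ≡ 269 (mod 291).
Check: 119 × 269 = 32011 ≡ 1 (mod 291)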